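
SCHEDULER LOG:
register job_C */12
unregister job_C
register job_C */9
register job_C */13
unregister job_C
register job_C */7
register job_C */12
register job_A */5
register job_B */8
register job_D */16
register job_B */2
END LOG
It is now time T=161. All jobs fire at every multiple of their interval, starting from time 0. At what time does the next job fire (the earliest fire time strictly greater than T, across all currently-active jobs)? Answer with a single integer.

Answer: 162

Derivation:
Op 1: register job_C */12 -> active={job_C:*/12}
Op 2: unregister job_C -> active={}
Op 3: register job_C */9 -> active={job_C:*/9}
Op 4: register job_C */13 -> active={job_C:*/13}
Op 5: unregister job_C -> active={}
Op 6: register job_C */7 -> active={job_C:*/7}
Op 7: register job_C */12 -> active={job_C:*/12}
Op 8: register job_A */5 -> active={job_A:*/5, job_C:*/12}
Op 9: register job_B */8 -> active={job_A:*/5, job_B:*/8, job_C:*/12}
Op 10: register job_D */16 -> active={job_A:*/5, job_B:*/8, job_C:*/12, job_D:*/16}
Op 11: register job_B */2 -> active={job_A:*/5, job_B:*/2, job_C:*/12, job_D:*/16}
  job_A: interval 5, next fire after T=161 is 165
  job_B: interval 2, next fire after T=161 is 162
  job_C: interval 12, next fire after T=161 is 168
  job_D: interval 16, next fire after T=161 is 176
Earliest fire time = 162 (job job_B)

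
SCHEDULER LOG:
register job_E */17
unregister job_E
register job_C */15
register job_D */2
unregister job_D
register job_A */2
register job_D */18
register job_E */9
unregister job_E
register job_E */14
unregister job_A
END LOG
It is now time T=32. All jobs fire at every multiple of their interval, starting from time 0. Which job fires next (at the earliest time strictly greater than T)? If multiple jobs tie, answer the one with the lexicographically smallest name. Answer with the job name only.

Op 1: register job_E */17 -> active={job_E:*/17}
Op 2: unregister job_E -> active={}
Op 3: register job_C */15 -> active={job_C:*/15}
Op 4: register job_D */2 -> active={job_C:*/15, job_D:*/2}
Op 5: unregister job_D -> active={job_C:*/15}
Op 6: register job_A */2 -> active={job_A:*/2, job_C:*/15}
Op 7: register job_D */18 -> active={job_A:*/2, job_C:*/15, job_D:*/18}
Op 8: register job_E */9 -> active={job_A:*/2, job_C:*/15, job_D:*/18, job_E:*/9}
Op 9: unregister job_E -> active={job_A:*/2, job_C:*/15, job_D:*/18}
Op 10: register job_E */14 -> active={job_A:*/2, job_C:*/15, job_D:*/18, job_E:*/14}
Op 11: unregister job_A -> active={job_C:*/15, job_D:*/18, job_E:*/14}
  job_C: interval 15, next fire after T=32 is 45
  job_D: interval 18, next fire after T=32 is 36
  job_E: interval 14, next fire after T=32 is 42
Earliest = 36, winner (lex tiebreak) = job_D

Answer: job_D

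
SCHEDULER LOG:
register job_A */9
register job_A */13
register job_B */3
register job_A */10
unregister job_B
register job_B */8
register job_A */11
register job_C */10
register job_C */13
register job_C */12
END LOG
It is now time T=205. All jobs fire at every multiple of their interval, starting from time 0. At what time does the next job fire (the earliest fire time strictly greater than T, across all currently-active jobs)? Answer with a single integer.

Op 1: register job_A */9 -> active={job_A:*/9}
Op 2: register job_A */13 -> active={job_A:*/13}
Op 3: register job_B */3 -> active={job_A:*/13, job_B:*/3}
Op 4: register job_A */10 -> active={job_A:*/10, job_B:*/3}
Op 5: unregister job_B -> active={job_A:*/10}
Op 6: register job_B */8 -> active={job_A:*/10, job_B:*/8}
Op 7: register job_A */11 -> active={job_A:*/11, job_B:*/8}
Op 8: register job_C */10 -> active={job_A:*/11, job_B:*/8, job_C:*/10}
Op 9: register job_C */13 -> active={job_A:*/11, job_B:*/8, job_C:*/13}
Op 10: register job_C */12 -> active={job_A:*/11, job_B:*/8, job_C:*/12}
  job_A: interval 11, next fire after T=205 is 209
  job_B: interval 8, next fire after T=205 is 208
  job_C: interval 12, next fire after T=205 is 216
Earliest fire time = 208 (job job_B)

Answer: 208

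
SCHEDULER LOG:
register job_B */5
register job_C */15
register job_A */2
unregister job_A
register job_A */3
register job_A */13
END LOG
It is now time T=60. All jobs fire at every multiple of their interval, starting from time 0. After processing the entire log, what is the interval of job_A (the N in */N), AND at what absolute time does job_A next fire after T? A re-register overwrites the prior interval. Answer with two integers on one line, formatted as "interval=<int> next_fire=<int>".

Op 1: register job_B */5 -> active={job_B:*/5}
Op 2: register job_C */15 -> active={job_B:*/5, job_C:*/15}
Op 3: register job_A */2 -> active={job_A:*/2, job_B:*/5, job_C:*/15}
Op 4: unregister job_A -> active={job_B:*/5, job_C:*/15}
Op 5: register job_A */3 -> active={job_A:*/3, job_B:*/5, job_C:*/15}
Op 6: register job_A */13 -> active={job_A:*/13, job_B:*/5, job_C:*/15}
Final interval of job_A = 13
Next fire of job_A after T=60: (60//13+1)*13 = 65

Answer: interval=13 next_fire=65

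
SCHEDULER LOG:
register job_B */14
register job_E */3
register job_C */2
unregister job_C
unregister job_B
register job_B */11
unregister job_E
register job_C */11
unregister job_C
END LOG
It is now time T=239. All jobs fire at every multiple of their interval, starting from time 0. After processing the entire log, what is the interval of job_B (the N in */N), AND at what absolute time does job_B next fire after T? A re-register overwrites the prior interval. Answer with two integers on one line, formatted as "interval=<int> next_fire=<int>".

Answer: interval=11 next_fire=242

Derivation:
Op 1: register job_B */14 -> active={job_B:*/14}
Op 2: register job_E */3 -> active={job_B:*/14, job_E:*/3}
Op 3: register job_C */2 -> active={job_B:*/14, job_C:*/2, job_E:*/3}
Op 4: unregister job_C -> active={job_B:*/14, job_E:*/3}
Op 5: unregister job_B -> active={job_E:*/3}
Op 6: register job_B */11 -> active={job_B:*/11, job_E:*/3}
Op 7: unregister job_E -> active={job_B:*/11}
Op 8: register job_C */11 -> active={job_B:*/11, job_C:*/11}
Op 9: unregister job_C -> active={job_B:*/11}
Final interval of job_B = 11
Next fire of job_B after T=239: (239//11+1)*11 = 242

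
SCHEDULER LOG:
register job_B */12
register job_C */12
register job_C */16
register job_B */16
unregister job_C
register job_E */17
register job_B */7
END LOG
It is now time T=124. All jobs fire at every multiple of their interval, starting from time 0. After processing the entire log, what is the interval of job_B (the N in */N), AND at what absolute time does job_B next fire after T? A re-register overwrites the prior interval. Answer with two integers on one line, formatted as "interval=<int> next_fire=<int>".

Answer: interval=7 next_fire=126

Derivation:
Op 1: register job_B */12 -> active={job_B:*/12}
Op 2: register job_C */12 -> active={job_B:*/12, job_C:*/12}
Op 3: register job_C */16 -> active={job_B:*/12, job_C:*/16}
Op 4: register job_B */16 -> active={job_B:*/16, job_C:*/16}
Op 5: unregister job_C -> active={job_B:*/16}
Op 6: register job_E */17 -> active={job_B:*/16, job_E:*/17}
Op 7: register job_B */7 -> active={job_B:*/7, job_E:*/17}
Final interval of job_B = 7
Next fire of job_B after T=124: (124//7+1)*7 = 126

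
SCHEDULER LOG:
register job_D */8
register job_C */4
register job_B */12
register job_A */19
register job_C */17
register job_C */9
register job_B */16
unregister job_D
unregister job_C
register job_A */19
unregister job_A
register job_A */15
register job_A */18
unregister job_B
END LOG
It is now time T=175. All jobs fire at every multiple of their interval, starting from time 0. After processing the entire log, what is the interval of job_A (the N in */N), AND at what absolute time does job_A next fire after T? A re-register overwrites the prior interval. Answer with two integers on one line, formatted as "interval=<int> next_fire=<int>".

Answer: interval=18 next_fire=180

Derivation:
Op 1: register job_D */8 -> active={job_D:*/8}
Op 2: register job_C */4 -> active={job_C:*/4, job_D:*/8}
Op 3: register job_B */12 -> active={job_B:*/12, job_C:*/4, job_D:*/8}
Op 4: register job_A */19 -> active={job_A:*/19, job_B:*/12, job_C:*/4, job_D:*/8}
Op 5: register job_C */17 -> active={job_A:*/19, job_B:*/12, job_C:*/17, job_D:*/8}
Op 6: register job_C */9 -> active={job_A:*/19, job_B:*/12, job_C:*/9, job_D:*/8}
Op 7: register job_B */16 -> active={job_A:*/19, job_B:*/16, job_C:*/9, job_D:*/8}
Op 8: unregister job_D -> active={job_A:*/19, job_B:*/16, job_C:*/9}
Op 9: unregister job_C -> active={job_A:*/19, job_B:*/16}
Op 10: register job_A */19 -> active={job_A:*/19, job_B:*/16}
Op 11: unregister job_A -> active={job_B:*/16}
Op 12: register job_A */15 -> active={job_A:*/15, job_B:*/16}
Op 13: register job_A */18 -> active={job_A:*/18, job_B:*/16}
Op 14: unregister job_B -> active={job_A:*/18}
Final interval of job_A = 18
Next fire of job_A after T=175: (175//18+1)*18 = 180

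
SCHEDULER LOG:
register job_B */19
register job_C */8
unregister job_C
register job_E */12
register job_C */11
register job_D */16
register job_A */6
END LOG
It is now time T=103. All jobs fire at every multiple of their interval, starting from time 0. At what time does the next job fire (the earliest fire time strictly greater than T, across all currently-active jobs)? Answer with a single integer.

Op 1: register job_B */19 -> active={job_B:*/19}
Op 2: register job_C */8 -> active={job_B:*/19, job_C:*/8}
Op 3: unregister job_C -> active={job_B:*/19}
Op 4: register job_E */12 -> active={job_B:*/19, job_E:*/12}
Op 5: register job_C */11 -> active={job_B:*/19, job_C:*/11, job_E:*/12}
Op 6: register job_D */16 -> active={job_B:*/19, job_C:*/11, job_D:*/16, job_E:*/12}
Op 7: register job_A */6 -> active={job_A:*/6, job_B:*/19, job_C:*/11, job_D:*/16, job_E:*/12}
  job_A: interval 6, next fire after T=103 is 108
  job_B: interval 19, next fire after T=103 is 114
  job_C: interval 11, next fire after T=103 is 110
  job_D: interval 16, next fire after T=103 is 112
  job_E: interval 12, next fire after T=103 is 108
Earliest fire time = 108 (job job_A)

Answer: 108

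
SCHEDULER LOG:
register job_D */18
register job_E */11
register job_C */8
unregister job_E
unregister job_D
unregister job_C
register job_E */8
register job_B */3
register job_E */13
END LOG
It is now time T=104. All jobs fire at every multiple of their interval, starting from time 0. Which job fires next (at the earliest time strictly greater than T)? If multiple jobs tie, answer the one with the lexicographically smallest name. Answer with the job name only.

Op 1: register job_D */18 -> active={job_D:*/18}
Op 2: register job_E */11 -> active={job_D:*/18, job_E:*/11}
Op 3: register job_C */8 -> active={job_C:*/8, job_D:*/18, job_E:*/11}
Op 4: unregister job_E -> active={job_C:*/8, job_D:*/18}
Op 5: unregister job_D -> active={job_C:*/8}
Op 6: unregister job_C -> active={}
Op 7: register job_E */8 -> active={job_E:*/8}
Op 8: register job_B */3 -> active={job_B:*/3, job_E:*/8}
Op 9: register job_E */13 -> active={job_B:*/3, job_E:*/13}
  job_B: interval 3, next fire after T=104 is 105
  job_E: interval 13, next fire after T=104 is 117
Earliest = 105, winner (lex tiebreak) = job_B

Answer: job_B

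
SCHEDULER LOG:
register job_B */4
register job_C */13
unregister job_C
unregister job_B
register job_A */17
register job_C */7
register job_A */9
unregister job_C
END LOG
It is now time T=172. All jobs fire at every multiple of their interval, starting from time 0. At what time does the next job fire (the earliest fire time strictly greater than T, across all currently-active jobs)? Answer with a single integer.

Answer: 180

Derivation:
Op 1: register job_B */4 -> active={job_B:*/4}
Op 2: register job_C */13 -> active={job_B:*/4, job_C:*/13}
Op 3: unregister job_C -> active={job_B:*/4}
Op 4: unregister job_B -> active={}
Op 5: register job_A */17 -> active={job_A:*/17}
Op 6: register job_C */7 -> active={job_A:*/17, job_C:*/7}
Op 7: register job_A */9 -> active={job_A:*/9, job_C:*/7}
Op 8: unregister job_C -> active={job_A:*/9}
  job_A: interval 9, next fire after T=172 is 180
Earliest fire time = 180 (job job_A)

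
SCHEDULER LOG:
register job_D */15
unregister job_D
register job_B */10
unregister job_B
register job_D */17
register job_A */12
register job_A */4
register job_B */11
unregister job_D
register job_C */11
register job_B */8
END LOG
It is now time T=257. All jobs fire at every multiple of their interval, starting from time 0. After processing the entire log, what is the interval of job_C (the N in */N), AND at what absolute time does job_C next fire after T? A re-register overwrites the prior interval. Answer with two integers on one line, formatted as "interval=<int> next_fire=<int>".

Answer: interval=11 next_fire=264

Derivation:
Op 1: register job_D */15 -> active={job_D:*/15}
Op 2: unregister job_D -> active={}
Op 3: register job_B */10 -> active={job_B:*/10}
Op 4: unregister job_B -> active={}
Op 5: register job_D */17 -> active={job_D:*/17}
Op 6: register job_A */12 -> active={job_A:*/12, job_D:*/17}
Op 7: register job_A */4 -> active={job_A:*/4, job_D:*/17}
Op 8: register job_B */11 -> active={job_A:*/4, job_B:*/11, job_D:*/17}
Op 9: unregister job_D -> active={job_A:*/4, job_B:*/11}
Op 10: register job_C */11 -> active={job_A:*/4, job_B:*/11, job_C:*/11}
Op 11: register job_B */8 -> active={job_A:*/4, job_B:*/8, job_C:*/11}
Final interval of job_C = 11
Next fire of job_C after T=257: (257//11+1)*11 = 264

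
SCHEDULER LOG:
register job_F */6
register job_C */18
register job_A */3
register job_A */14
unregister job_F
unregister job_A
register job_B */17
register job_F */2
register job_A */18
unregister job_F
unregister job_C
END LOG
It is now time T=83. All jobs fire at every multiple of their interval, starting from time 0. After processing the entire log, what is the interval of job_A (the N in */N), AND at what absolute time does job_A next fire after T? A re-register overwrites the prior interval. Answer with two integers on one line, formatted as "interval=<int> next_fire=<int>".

Op 1: register job_F */6 -> active={job_F:*/6}
Op 2: register job_C */18 -> active={job_C:*/18, job_F:*/6}
Op 3: register job_A */3 -> active={job_A:*/3, job_C:*/18, job_F:*/6}
Op 4: register job_A */14 -> active={job_A:*/14, job_C:*/18, job_F:*/6}
Op 5: unregister job_F -> active={job_A:*/14, job_C:*/18}
Op 6: unregister job_A -> active={job_C:*/18}
Op 7: register job_B */17 -> active={job_B:*/17, job_C:*/18}
Op 8: register job_F */2 -> active={job_B:*/17, job_C:*/18, job_F:*/2}
Op 9: register job_A */18 -> active={job_A:*/18, job_B:*/17, job_C:*/18, job_F:*/2}
Op 10: unregister job_F -> active={job_A:*/18, job_B:*/17, job_C:*/18}
Op 11: unregister job_C -> active={job_A:*/18, job_B:*/17}
Final interval of job_A = 18
Next fire of job_A after T=83: (83//18+1)*18 = 90

Answer: interval=18 next_fire=90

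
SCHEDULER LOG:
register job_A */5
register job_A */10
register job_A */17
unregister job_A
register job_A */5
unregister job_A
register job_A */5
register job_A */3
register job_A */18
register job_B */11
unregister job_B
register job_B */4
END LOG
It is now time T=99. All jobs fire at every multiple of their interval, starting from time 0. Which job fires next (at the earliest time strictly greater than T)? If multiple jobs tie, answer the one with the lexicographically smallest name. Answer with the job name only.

Op 1: register job_A */5 -> active={job_A:*/5}
Op 2: register job_A */10 -> active={job_A:*/10}
Op 3: register job_A */17 -> active={job_A:*/17}
Op 4: unregister job_A -> active={}
Op 5: register job_A */5 -> active={job_A:*/5}
Op 6: unregister job_A -> active={}
Op 7: register job_A */5 -> active={job_A:*/5}
Op 8: register job_A */3 -> active={job_A:*/3}
Op 9: register job_A */18 -> active={job_A:*/18}
Op 10: register job_B */11 -> active={job_A:*/18, job_B:*/11}
Op 11: unregister job_B -> active={job_A:*/18}
Op 12: register job_B */4 -> active={job_A:*/18, job_B:*/4}
  job_A: interval 18, next fire after T=99 is 108
  job_B: interval 4, next fire after T=99 is 100
Earliest = 100, winner (lex tiebreak) = job_B

Answer: job_B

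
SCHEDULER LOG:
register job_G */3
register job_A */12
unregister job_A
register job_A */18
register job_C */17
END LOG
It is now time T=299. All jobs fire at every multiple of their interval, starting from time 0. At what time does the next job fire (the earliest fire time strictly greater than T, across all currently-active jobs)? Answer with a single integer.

Op 1: register job_G */3 -> active={job_G:*/3}
Op 2: register job_A */12 -> active={job_A:*/12, job_G:*/3}
Op 3: unregister job_A -> active={job_G:*/3}
Op 4: register job_A */18 -> active={job_A:*/18, job_G:*/3}
Op 5: register job_C */17 -> active={job_A:*/18, job_C:*/17, job_G:*/3}
  job_A: interval 18, next fire after T=299 is 306
  job_C: interval 17, next fire after T=299 is 306
  job_G: interval 3, next fire after T=299 is 300
Earliest fire time = 300 (job job_G)

Answer: 300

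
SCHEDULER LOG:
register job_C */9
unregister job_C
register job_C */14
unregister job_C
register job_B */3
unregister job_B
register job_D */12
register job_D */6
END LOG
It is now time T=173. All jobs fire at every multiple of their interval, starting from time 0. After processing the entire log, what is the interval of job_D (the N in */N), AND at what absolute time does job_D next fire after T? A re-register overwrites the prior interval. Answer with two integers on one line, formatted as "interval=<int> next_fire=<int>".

Answer: interval=6 next_fire=174

Derivation:
Op 1: register job_C */9 -> active={job_C:*/9}
Op 2: unregister job_C -> active={}
Op 3: register job_C */14 -> active={job_C:*/14}
Op 4: unregister job_C -> active={}
Op 5: register job_B */3 -> active={job_B:*/3}
Op 6: unregister job_B -> active={}
Op 7: register job_D */12 -> active={job_D:*/12}
Op 8: register job_D */6 -> active={job_D:*/6}
Final interval of job_D = 6
Next fire of job_D after T=173: (173//6+1)*6 = 174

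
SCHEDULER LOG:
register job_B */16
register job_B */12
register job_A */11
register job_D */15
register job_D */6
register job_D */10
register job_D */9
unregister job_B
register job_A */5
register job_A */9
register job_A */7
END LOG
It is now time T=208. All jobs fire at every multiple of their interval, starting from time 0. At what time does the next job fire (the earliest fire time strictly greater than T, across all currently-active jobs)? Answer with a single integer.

Answer: 210

Derivation:
Op 1: register job_B */16 -> active={job_B:*/16}
Op 2: register job_B */12 -> active={job_B:*/12}
Op 3: register job_A */11 -> active={job_A:*/11, job_B:*/12}
Op 4: register job_D */15 -> active={job_A:*/11, job_B:*/12, job_D:*/15}
Op 5: register job_D */6 -> active={job_A:*/11, job_B:*/12, job_D:*/6}
Op 6: register job_D */10 -> active={job_A:*/11, job_B:*/12, job_D:*/10}
Op 7: register job_D */9 -> active={job_A:*/11, job_B:*/12, job_D:*/9}
Op 8: unregister job_B -> active={job_A:*/11, job_D:*/9}
Op 9: register job_A */5 -> active={job_A:*/5, job_D:*/9}
Op 10: register job_A */9 -> active={job_A:*/9, job_D:*/9}
Op 11: register job_A */7 -> active={job_A:*/7, job_D:*/9}
  job_A: interval 7, next fire after T=208 is 210
  job_D: interval 9, next fire after T=208 is 216
Earliest fire time = 210 (job job_A)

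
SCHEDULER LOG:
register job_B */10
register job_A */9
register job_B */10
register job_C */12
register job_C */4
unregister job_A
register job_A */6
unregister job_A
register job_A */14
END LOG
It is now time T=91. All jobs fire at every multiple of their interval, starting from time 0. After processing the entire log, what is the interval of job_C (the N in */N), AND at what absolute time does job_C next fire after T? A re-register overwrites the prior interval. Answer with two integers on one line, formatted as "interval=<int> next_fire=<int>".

Answer: interval=4 next_fire=92

Derivation:
Op 1: register job_B */10 -> active={job_B:*/10}
Op 2: register job_A */9 -> active={job_A:*/9, job_B:*/10}
Op 3: register job_B */10 -> active={job_A:*/9, job_B:*/10}
Op 4: register job_C */12 -> active={job_A:*/9, job_B:*/10, job_C:*/12}
Op 5: register job_C */4 -> active={job_A:*/9, job_B:*/10, job_C:*/4}
Op 6: unregister job_A -> active={job_B:*/10, job_C:*/4}
Op 7: register job_A */6 -> active={job_A:*/6, job_B:*/10, job_C:*/4}
Op 8: unregister job_A -> active={job_B:*/10, job_C:*/4}
Op 9: register job_A */14 -> active={job_A:*/14, job_B:*/10, job_C:*/4}
Final interval of job_C = 4
Next fire of job_C after T=91: (91//4+1)*4 = 92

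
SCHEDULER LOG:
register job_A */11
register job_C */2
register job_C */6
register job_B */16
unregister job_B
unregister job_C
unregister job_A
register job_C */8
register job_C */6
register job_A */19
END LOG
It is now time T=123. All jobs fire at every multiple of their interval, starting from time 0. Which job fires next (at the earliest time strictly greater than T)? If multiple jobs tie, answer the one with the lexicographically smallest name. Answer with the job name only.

Op 1: register job_A */11 -> active={job_A:*/11}
Op 2: register job_C */2 -> active={job_A:*/11, job_C:*/2}
Op 3: register job_C */6 -> active={job_A:*/11, job_C:*/6}
Op 4: register job_B */16 -> active={job_A:*/11, job_B:*/16, job_C:*/6}
Op 5: unregister job_B -> active={job_A:*/11, job_C:*/6}
Op 6: unregister job_C -> active={job_A:*/11}
Op 7: unregister job_A -> active={}
Op 8: register job_C */8 -> active={job_C:*/8}
Op 9: register job_C */6 -> active={job_C:*/6}
Op 10: register job_A */19 -> active={job_A:*/19, job_C:*/6}
  job_A: interval 19, next fire after T=123 is 133
  job_C: interval 6, next fire after T=123 is 126
Earliest = 126, winner (lex tiebreak) = job_C

Answer: job_C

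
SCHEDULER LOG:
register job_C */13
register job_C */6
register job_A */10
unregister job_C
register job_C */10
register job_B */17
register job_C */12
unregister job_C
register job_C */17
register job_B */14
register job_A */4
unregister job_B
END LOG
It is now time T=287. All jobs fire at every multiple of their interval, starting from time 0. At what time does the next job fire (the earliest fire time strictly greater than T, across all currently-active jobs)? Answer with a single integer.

Op 1: register job_C */13 -> active={job_C:*/13}
Op 2: register job_C */6 -> active={job_C:*/6}
Op 3: register job_A */10 -> active={job_A:*/10, job_C:*/6}
Op 4: unregister job_C -> active={job_A:*/10}
Op 5: register job_C */10 -> active={job_A:*/10, job_C:*/10}
Op 6: register job_B */17 -> active={job_A:*/10, job_B:*/17, job_C:*/10}
Op 7: register job_C */12 -> active={job_A:*/10, job_B:*/17, job_C:*/12}
Op 8: unregister job_C -> active={job_A:*/10, job_B:*/17}
Op 9: register job_C */17 -> active={job_A:*/10, job_B:*/17, job_C:*/17}
Op 10: register job_B */14 -> active={job_A:*/10, job_B:*/14, job_C:*/17}
Op 11: register job_A */4 -> active={job_A:*/4, job_B:*/14, job_C:*/17}
Op 12: unregister job_B -> active={job_A:*/4, job_C:*/17}
  job_A: interval 4, next fire after T=287 is 288
  job_C: interval 17, next fire after T=287 is 289
Earliest fire time = 288 (job job_A)

Answer: 288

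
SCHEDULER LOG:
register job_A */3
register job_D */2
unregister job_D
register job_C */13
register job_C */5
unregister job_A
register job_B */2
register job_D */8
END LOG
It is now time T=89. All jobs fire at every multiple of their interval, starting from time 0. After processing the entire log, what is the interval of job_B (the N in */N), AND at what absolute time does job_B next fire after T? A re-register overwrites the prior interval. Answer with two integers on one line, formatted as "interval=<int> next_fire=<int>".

Op 1: register job_A */3 -> active={job_A:*/3}
Op 2: register job_D */2 -> active={job_A:*/3, job_D:*/2}
Op 3: unregister job_D -> active={job_A:*/3}
Op 4: register job_C */13 -> active={job_A:*/3, job_C:*/13}
Op 5: register job_C */5 -> active={job_A:*/3, job_C:*/5}
Op 6: unregister job_A -> active={job_C:*/5}
Op 7: register job_B */2 -> active={job_B:*/2, job_C:*/5}
Op 8: register job_D */8 -> active={job_B:*/2, job_C:*/5, job_D:*/8}
Final interval of job_B = 2
Next fire of job_B after T=89: (89//2+1)*2 = 90

Answer: interval=2 next_fire=90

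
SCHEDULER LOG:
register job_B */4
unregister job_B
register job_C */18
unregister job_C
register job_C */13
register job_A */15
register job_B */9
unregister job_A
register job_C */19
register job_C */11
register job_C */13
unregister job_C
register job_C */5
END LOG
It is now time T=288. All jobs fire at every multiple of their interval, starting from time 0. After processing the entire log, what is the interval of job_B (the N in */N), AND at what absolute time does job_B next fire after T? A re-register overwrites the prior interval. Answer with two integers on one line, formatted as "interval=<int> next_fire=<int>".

Answer: interval=9 next_fire=297

Derivation:
Op 1: register job_B */4 -> active={job_B:*/4}
Op 2: unregister job_B -> active={}
Op 3: register job_C */18 -> active={job_C:*/18}
Op 4: unregister job_C -> active={}
Op 5: register job_C */13 -> active={job_C:*/13}
Op 6: register job_A */15 -> active={job_A:*/15, job_C:*/13}
Op 7: register job_B */9 -> active={job_A:*/15, job_B:*/9, job_C:*/13}
Op 8: unregister job_A -> active={job_B:*/9, job_C:*/13}
Op 9: register job_C */19 -> active={job_B:*/9, job_C:*/19}
Op 10: register job_C */11 -> active={job_B:*/9, job_C:*/11}
Op 11: register job_C */13 -> active={job_B:*/9, job_C:*/13}
Op 12: unregister job_C -> active={job_B:*/9}
Op 13: register job_C */5 -> active={job_B:*/9, job_C:*/5}
Final interval of job_B = 9
Next fire of job_B after T=288: (288//9+1)*9 = 297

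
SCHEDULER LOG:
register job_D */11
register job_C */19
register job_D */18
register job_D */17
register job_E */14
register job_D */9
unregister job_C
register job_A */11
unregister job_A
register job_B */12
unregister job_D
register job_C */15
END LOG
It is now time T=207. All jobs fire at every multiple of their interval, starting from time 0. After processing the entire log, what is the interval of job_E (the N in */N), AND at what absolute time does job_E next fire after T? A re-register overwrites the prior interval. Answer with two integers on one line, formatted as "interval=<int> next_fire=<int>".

Op 1: register job_D */11 -> active={job_D:*/11}
Op 2: register job_C */19 -> active={job_C:*/19, job_D:*/11}
Op 3: register job_D */18 -> active={job_C:*/19, job_D:*/18}
Op 4: register job_D */17 -> active={job_C:*/19, job_D:*/17}
Op 5: register job_E */14 -> active={job_C:*/19, job_D:*/17, job_E:*/14}
Op 6: register job_D */9 -> active={job_C:*/19, job_D:*/9, job_E:*/14}
Op 7: unregister job_C -> active={job_D:*/9, job_E:*/14}
Op 8: register job_A */11 -> active={job_A:*/11, job_D:*/9, job_E:*/14}
Op 9: unregister job_A -> active={job_D:*/9, job_E:*/14}
Op 10: register job_B */12 -> active={job_B:*/12, job_D:*/9, job_E:*/14}
Op 11: unregister job_D -> active={job_B:*/12, job_E:*/14}
Op 12: register job_C */15 -> active={job_B:*/12, job_C:*/15, job_E:*/14}
Final interval of job_E = 14
Next fire of job_E after T=207: (207//14+1)*14 = 210

Answer: interval=14 next_fire=210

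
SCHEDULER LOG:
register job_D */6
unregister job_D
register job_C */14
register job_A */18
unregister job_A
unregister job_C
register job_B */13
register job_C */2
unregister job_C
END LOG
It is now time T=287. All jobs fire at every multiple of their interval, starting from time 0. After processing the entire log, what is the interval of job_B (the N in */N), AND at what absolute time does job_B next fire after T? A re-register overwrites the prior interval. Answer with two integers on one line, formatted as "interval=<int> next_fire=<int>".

Answer: interval=13 next_fire=299

Derivation:
Op 1: register job_D */6 -> active={job_D:*/6}
Op 2: unregister job_D -> active={}
Op 3: register job_C */14 -> active={job_C:*/14}
Op 4: register job_A */18 -> active={job_A:*/18, job_C:*/14}
Op 5: unregister job_A -> active={job_C:*/14}
Op 6: unregister job_C -> active={}
Op 7: register job_B */13 -> active={job_B:*/13}
Op 8: register job_C */2 -> active={job_B:*/13, job_C:*/2}
Op 9: unregister job_C -> active={job_B:*/13}
Final interval of job_B = 13
Next fire of job_B after T=287: (287//13+1)*13 = 299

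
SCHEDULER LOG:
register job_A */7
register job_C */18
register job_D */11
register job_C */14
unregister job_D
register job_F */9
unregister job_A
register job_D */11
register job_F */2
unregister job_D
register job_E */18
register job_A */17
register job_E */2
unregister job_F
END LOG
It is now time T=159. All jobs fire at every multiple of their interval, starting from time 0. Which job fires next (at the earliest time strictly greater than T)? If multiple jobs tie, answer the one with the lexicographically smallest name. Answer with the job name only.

Op 1: register job_A */7 -> active={job_A:*/7}
Op 2: register job_C */18 -> active={job_A:*/7, job_C:*/18}
Op 3: register job_D */11 -> active={job_A:*/7, job_C:*/18, job_D:*/11}
Op 4: register job_C */14 -> active={job_A:*/7, job_C:*/14, job_D:*/11}
Op 5: unregister job_D -> active={job_A:*/7, job_C:*/14}
Op 6: register job_F */9 -> active={job_A:*/7, job_C:*/14, job_F:*/9}
Op 7: unregister job_A -> active={job_C:*/14, job_F:*/9}
Op 8: register job_D */11 -> active={job_C:*/14, job_D:*/11, job_F:*/9}
Op 9: register job_F */2 -> active={job_C:*/14, job_D:*/11, job_F:*/2}
Op 10: unregister job_D -> active={job_C:*/14, job_F:*/2}
Op 11: register job_E */18 -> active={job_C:*/14, job_E:*/18, job_F:*/2}
Op 12: register job_A */17 -> active={job_A:*/17, job_C:*/14, job_E:*/18, job_F:*/2}
Op 13: register job_E */2 -> active={job_A:*/17, job_C:*/14, job_E:*/2, job_F:*/2}
Op 14: unregister job_F -> active={job_A:*/17, job_C:*/14, job_E:*/2}
  job_A: interval 17, next fire after T=159 is 170
  job_C: interval 14, next fire after T=159 is 168
  job_E: interval 2, next fire after T=159 is 160
Earliest = 160, winner (lex tiebreak) = job_E

Answer: job_E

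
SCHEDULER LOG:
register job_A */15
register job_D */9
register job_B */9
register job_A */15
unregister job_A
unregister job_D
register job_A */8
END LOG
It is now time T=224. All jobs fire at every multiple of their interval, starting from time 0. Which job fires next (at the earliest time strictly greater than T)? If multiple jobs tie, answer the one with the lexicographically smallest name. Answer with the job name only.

Op 1: register job_A */15 -> active={job_A:*/15}
Op 2: register job_D */9 -> active={job_A:*/15, job_D:*/9}
Op 3: register job_B */9 -> active={job_A:*/15, job_B:*/9, job_D:*/9}
Op 4: register job_A */15 -> active={job_A:*/15, job_B:*/9, job_D:*/9}
Op 5: unregister job_A -> active={job_B:*/9, job_D:*/9}
Op 6: unregister job_D -> active={job_B:*/9}
Op 7: register job_A */8 -> active={job_A:*/8, job_B:*/9}
  job_A: interval 8, next fire after T=224 is 232
  job_B: interval 9, next fire after T=224 is 225
Earliest = 225, winner (lex tiebreak) = job_B

Answer: job_B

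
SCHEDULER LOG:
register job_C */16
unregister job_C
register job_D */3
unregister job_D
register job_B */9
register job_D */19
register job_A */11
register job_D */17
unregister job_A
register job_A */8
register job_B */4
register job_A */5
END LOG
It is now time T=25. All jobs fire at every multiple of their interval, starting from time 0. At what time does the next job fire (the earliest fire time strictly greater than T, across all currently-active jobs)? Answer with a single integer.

Op 1: register job_C */16 -> active={job_C:*/16}
Op 2: unregister job_C -> active={}
Op 3: register job_D */3 -> active={job_D:*/3}
Op 4: unregister job_D -> active={}
Op 5: register job_B */9 -> active={job_B:*/9}
Op 6: register job_D */19 -> active={job_B:*/9, job_D:*/19}
Op 7: register job_A */11 -> active={job_A:*/11, job_B:*/9, job_D:*/19}
Op 8: register job_D */17 -> active={job_A:*/11, job_B:*/9, job_D:*/17}
Op 9: unregister job_A -> active={job_B:*/9, job_D:*/17}
Op 10: register job_A */8 -> active={job_A:*/8, job_B:*/9, job_D:*/17}
Op 11: register job_B */4 -> active={job_A:*/8, job_B:*/4, job_D:*/17}
Op 12: register job_A */5 -> active={job_A:*/5, job_B:*/4, job_D:*/17}
  job_A: interval 5, next fire after T=25 is 30
  job_B: interval 4, next fire after T=25 is 28
  job_D: interval 17, next fire after T=25 is 34
Earliest fire time = 28 (job job_B)

Answer: 28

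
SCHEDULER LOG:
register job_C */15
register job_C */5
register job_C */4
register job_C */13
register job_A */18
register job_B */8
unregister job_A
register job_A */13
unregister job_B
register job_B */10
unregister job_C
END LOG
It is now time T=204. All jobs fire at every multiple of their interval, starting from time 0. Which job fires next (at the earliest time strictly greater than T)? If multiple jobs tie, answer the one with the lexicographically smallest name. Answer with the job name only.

Answer: job_A

Derivation:
Op 1: register job_C */15 -> active={job_C:*/15}
Op 2: register job_C */5 -> active={job_C:*/5}
Op 3: register job_C */4 -> active={job_C:*/4}
Op 4: register job_C */13 -> active={job_C:*/13}
Op 5: register job_A */18 -> active={job_A:*/18, job_C:*/13}
Op 6: register job_B */8 -> active={job_A:*/18, job_B:*/8, job_C:*/13}
Op 7: unregister job_A -> active={job_B:*/8, job_C:*/13}
Op 8: register job_A */13 -> active={job_A:*/13, job_B:*/8, job_C:*/13}
Op 9: unregister job_B -> active={job_A:*/13, job_C:*/13}
Op 10: register job_B */10 -> active={job_A:*/13, job_B:*/10, job_C:*/13}
Op 11: unregister job_C -> active={job_A:*/13, job_B:*/10}
  job_A: interval 13, next fire after T=204 is 208
  job_B: interval 10, next fire after T=204 is 210
Earliest = 208, winner (lex tiebreak) = job_A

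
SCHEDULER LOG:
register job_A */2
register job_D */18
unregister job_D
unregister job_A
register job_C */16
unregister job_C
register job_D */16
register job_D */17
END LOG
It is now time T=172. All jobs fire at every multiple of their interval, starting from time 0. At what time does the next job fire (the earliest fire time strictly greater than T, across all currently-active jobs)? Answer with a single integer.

Answer: 187

Derivation:
Op 1: register job_A */2 -> active={job_A:*/2}
Op 2: register job_D */18 -> active={job_A:*/2, job_D:*/18}
Op 3: unregister job_D -> active={job_A:*/2}
Op 4: unregister job_A -> active={}
Op 5: register job_C */16 -> active={job_C:*/16}
Op 6: unregister job_C -> active={}
Op 7: register job_D */16 -> active={job_D:*/16}
Op 8: register job_D */17 -> active={job_D:*/17}
  job_D: interval 17, next fire after T=172 is 187
Earliest fire time = 187 (job job_D)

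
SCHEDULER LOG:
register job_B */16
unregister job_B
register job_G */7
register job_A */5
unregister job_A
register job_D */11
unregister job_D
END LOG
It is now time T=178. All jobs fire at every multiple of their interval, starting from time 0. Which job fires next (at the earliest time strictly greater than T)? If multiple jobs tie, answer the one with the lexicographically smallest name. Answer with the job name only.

Answer: job_G

Derivation:
Op 1: register job_B */16 -> active={job_B:*/16}
Op 2: unregister job_B -> active={}
Op 3: register job_G */7 -> active={job_G:*/7}
Op 4: register job_A */5 -> active={job_A:*/5, job_G:*/7}
Op 5: unregister job_A -> active={job_G:*/7}
Op 6: register job_D */11 -> active={job_D:*/11, job_G:*/7}
Op 7: unregister job_D -> active={job_G:*/7}
  job_G: interval 7, next fire after T=178 is 182
Earliest = 182, winner (lex tiebreak) = job_G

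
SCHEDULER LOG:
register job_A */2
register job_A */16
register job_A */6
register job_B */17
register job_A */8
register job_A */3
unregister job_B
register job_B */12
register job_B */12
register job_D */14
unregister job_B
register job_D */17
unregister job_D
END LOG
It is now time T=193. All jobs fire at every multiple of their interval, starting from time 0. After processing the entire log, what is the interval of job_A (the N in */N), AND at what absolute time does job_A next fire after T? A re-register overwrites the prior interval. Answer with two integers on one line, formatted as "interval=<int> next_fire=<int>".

Answer: interval=3 next_fire=195

Derivation:
Op 1: register job_A */2 -> active={job_A:*/2}
Op 2: register job_A */16 -> active={job_A:*/16}
Op 3: register job_A */6 -> active={job_A:*/6}
Op 4: register job_B */17 -> active={job_A:*/6, job_B:*/17}
Op 5: register job_A */8 -> active={job_A:*/8, job_B:*/17}
Op 6: register job_A */3 -> active={job_A:*/3, job_B:*/17}
Op 7: unregister job_B -> active={job_A:*/3}
Op 8: register job_B */12 -> active={job_A:*/3, job_B:*/12}
Op 9: register job_B */12 -> active={job_A:*/3, job_B:*/12}
Op 10: register job_D */14 -> active={job_A:*/3, job_B:*/12, job_D:*/14}
Op 11: unregister job_B -> active={job_A:*/3, job_D:*/14}
Op 12: register job_D */17 -> active={job_A:*/3, job_D:*/17}
Op 13: unregister job_D -> active={job_A:*/3}
Final interval of job_A = 3
Next fire of job_A after T=193: (193//3+1)*3 = 195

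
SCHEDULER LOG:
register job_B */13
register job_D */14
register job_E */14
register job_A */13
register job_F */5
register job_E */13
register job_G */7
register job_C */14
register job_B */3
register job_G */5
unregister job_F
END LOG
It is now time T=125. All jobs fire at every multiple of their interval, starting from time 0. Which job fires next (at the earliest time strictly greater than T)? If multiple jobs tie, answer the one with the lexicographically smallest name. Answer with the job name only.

Op 1: register job_B */13 -> active={job_B:*/13}
Op 2: register job_D */14 -> active={job_B:*/13, job_D:*/14}
Op 3: register job_E */14 -> active={job_B:*/13, job_D:*/14, job_E:*/14}
Op 4: register job_A */13 -> active={job_A:*/13, job_B:*/13, job_D:*/14, job_E:*/14}
Op 5: register job_F */5 -> active={job_A:*/13, job_B:*/13, job_D:*/14, job_E:*/14, job_F:*/5}
Op 6: register job_E */13 -> active={job_A:*/13, job_B:*/13, job_D:*/14, job_E:*/13, job_F:*/5}
Op 7: register job_G */7 -> active={job_A:*/13, job_B:*/13, job_D:*/14, job_E:*/13, job_F:*/5, job_G:*/7}
Op 8: register job_C */14 -> active={job_A:*/13, job_B:*/13, job_C:*/14, job_D:*/14, job_E:*/13, job_F:*/5, job_G:*/7}
Op 9: register job_B */3 -> active={job_A:*/13, job_B:*/3, job_C:*/14, job_D:*/14, job_E:*/13, job_F:*/5, job_G:*/7}
Op 10: register job_G */5 -> active={job_A:*/13, job_B:*/3, job_C:*/14, job_D:*/14, job_E:*/13, job_F:*/5, job_G:*/5}
Op 11: unregister job_F -> active={job_A:*/13, job_B:*/3, job_C:*/14, job_D:*/14, job_E:*/13, job_G:*/5}
  job_A: interval 13, next fire after T=125 is 130
  job_B: interval 3, next fire after T=125 is 126
  job_C: interval 14, next fire after T=125 is 126
  job_D: interval 14, next fire after T=125 is 126
  job_E: interval 13, next fire after T=125 is 130
  job_G: interval 5, next fire after T=125 is 130
Earliest = 126, winner (lex tiebreak) = job_B

Answer: job_B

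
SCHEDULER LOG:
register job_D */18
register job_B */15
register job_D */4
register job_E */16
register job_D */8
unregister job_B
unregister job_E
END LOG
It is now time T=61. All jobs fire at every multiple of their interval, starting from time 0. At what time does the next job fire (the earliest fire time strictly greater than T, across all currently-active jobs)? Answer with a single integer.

Op 1: register job_D */18 -> active={job_D:*/18}
Op 2: register job_B */15 -> active={job_B:*/15, job_D:*/18}
Op 3: register job_D */4 -> active={job_B:*/15, job_D:*/4}
Op 4: register job_E */16 -> active={job_B:*/15, job_D:*/4, job_E:*/16}
Op 5: register job_D */8 -> active={job_B:*/15, job_D:*/8, job_E:*/16}
Op 6: unregister job_B -> active={job_D:*/8, job_E:*/16}
Op 7: unregister job_E -> active={job_D:*/8}
  job_D: interval 8, next fire after T=61 is 64
Earliest fire time = 64 (job job_D)

Answer: 64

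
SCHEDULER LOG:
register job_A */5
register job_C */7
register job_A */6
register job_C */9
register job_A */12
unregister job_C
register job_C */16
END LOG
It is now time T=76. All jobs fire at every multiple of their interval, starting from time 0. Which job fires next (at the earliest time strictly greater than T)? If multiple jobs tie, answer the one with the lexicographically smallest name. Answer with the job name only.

Answer: job_C

Derivation:
Op 1: register job_A */5 -> active={job_A:*/5}
Op 2: register job_C */7 -> active={job_A:*/5, job_C:*/7}
Op 3: register job_A */6 -> active={job_A:*/6, job_C:*/7}
Op 4: register job_C */9 -> active={job_A:*/6, job_C:*/9}
Op 5: register job_A */12 -> active={job_A:*/12, job_C:*/9}
Op 6: unregister job_C -> active={job_A:*/12}
Op 7: register job_C */16 -> active={job_A:*/12, job_C:*/16}
  job_A: interval 12, next fire after T=76 is 84
  job_C: interval 16, next fire after T=76 is 80
Earliest = 80, winner (lex tiebreak) = job_C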